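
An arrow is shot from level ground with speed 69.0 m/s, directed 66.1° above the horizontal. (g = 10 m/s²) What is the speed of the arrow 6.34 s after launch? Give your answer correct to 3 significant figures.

v_x = 69.0 cos 66.1° = 27.95 m/s (constant).
v_y(t) = 69.0 sin 66.1° − g t = 63.08 − 10 × 6.34 = -0.3200 m/s.
Speed = √(v_x² + v_y²) = √(781.2 + 0.1024) = 28.0 m/s.

28.0 m/s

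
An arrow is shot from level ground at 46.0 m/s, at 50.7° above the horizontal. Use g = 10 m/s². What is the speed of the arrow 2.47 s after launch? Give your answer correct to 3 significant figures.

31.1 m/s

v_x = 46.0 cos 50.7° = 29.14 m/s (constant).
v_y(t) = 46.0 sin 50.7° − g t = 35.60 − 10 × 2.47 = 10.90 m/s.
Speed = √(v_x² + v_y²) = √(849.1 + 118.8) = 31.1 m/s.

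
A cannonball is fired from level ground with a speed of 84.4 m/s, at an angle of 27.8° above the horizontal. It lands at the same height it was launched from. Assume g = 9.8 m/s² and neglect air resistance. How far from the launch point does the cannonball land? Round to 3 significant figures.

For level ground, R = v₀² sin(2θ) / g.
sin(2 × 27.8°) = sin 55.60° = 0.8251.
R = (84.4)² × 0.8251 / 9.8 = 600 m.

600 m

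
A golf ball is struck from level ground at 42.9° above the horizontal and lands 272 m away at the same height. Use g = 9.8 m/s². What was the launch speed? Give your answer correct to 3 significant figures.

On level ground, R = v₀² sin(2θ) / g, so v₀ = √(R g / sin 2θ).
sin(2 × 42.9°) = 0.9973.
v₀ = √(272 × 9.8 / 0.9973) = √2673 = 51.7 m/s.

51.7 m/s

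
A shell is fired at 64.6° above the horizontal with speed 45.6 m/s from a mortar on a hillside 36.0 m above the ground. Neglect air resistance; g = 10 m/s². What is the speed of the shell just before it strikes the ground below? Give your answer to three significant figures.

52.9 m/s

v_x = 45.6 cos 64.6° = 19.56 m/s is unchanged throughout.
For the vertical component, v_y² = v_y0² + 2 g h = (41.19)² + 2×10×36.0 = 2417, so |v_y| = 49.16 m/s.
Impact speed = √(v_x² + v_y²) = √(382.6 + 2417) = 52.9 m/s.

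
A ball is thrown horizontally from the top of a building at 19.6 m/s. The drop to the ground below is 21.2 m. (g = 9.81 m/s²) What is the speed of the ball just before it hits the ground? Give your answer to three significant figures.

Fall time: t = √(2 × 21.2 / 9.81) = 2.079 s.
At impact: v_x = 19.6 m/s (unchanged), v_y = g t = 9.81 × 2.079 = 20.39 m/s.
Speed = √(v_x² + v_y²) = √(384.2 + 415.8) = 28.3 m/s.

28.3 m/s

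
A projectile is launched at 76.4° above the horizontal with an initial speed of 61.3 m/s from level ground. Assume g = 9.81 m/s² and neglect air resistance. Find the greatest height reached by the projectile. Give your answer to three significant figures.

181 m

Vertical component of launch velocity: v_y = 61.3 sin 76.4° = 59.58 m/s.
At the highest point the vertical velocity is zero, so v_y² = 2 g h_max.
h_max = (59.58)² / (2 × 9.81) = 3550 / 19.62 = 181 m.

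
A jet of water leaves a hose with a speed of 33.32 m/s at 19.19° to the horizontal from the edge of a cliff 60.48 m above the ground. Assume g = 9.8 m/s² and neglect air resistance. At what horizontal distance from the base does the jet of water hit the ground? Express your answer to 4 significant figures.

151.2 m

Components: v_x = 33.32 cos 19.19° = 31.469 m/s, v_y = 33.32 sin 19.19° = 10.952 m/s.
Vertical: 0 = 60.48 + 10.952 t − ½(9.8) t² ⇒ 4.900 t² − 10.952 t − 60.48 = 0.
t = [10.952 + √(119.95 + 1185.4)] / 9.800 = 4.8042 s.
Horizontal: R = v_x · t = 31.469 × 4.8042 = 151.2 m.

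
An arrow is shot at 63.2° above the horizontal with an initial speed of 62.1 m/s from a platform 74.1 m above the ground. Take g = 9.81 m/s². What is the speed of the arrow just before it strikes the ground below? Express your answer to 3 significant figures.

v_x = 62.1 cos 63.2° = 28.00 m/s is unchanged throughout.
For the vertical component, v_y² = v_y0² + 2 g h = (55.43)² + 2×9.81×74.1 = 4526, so |v_y| = 67.28 m/s.
Impact speed = √(v_x² + v_y²) = √(784.0 + 4526) = 72.9 m/s.

72.9 m/s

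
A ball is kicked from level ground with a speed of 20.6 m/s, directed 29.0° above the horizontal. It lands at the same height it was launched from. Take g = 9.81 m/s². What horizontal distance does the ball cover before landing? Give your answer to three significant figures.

36.7 m

For level ground, R = v₀² sin(2θ) / g.
sin(2 × 29.0°) = sin 58.00° = 0.8480.
R = (20.6)² × 0.8480 / 9.81 = 36.7 m.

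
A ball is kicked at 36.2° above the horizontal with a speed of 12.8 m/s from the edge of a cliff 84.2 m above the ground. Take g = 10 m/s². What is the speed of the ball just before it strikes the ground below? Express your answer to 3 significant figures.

v_x = 12.8 cos 36.2° = 10.33 m/s is unchanged throughout.
For the vertical component, v_y² = v_y0² + 2 g h = (7.560)² + 2×10×84.2 = 1741, so |v_y| = 41.73 m/s.
Impact speed = √(v_x² + v_y²) = √(106.7 + 1741) = 43.0 m/s.

43.0 m/s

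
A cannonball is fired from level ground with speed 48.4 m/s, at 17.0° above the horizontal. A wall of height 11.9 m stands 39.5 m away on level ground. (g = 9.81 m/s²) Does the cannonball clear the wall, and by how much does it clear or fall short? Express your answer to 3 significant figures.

v_x = 48.4 cos 17.0° = 46.29 m/s; v_y0 = 48.4 sin 17.0° = 14.15 m/s.
Time to reach the wall: t = 39.5 / 46.29 = 0.8533 s.
Height at that point: y = 14.15×0.8533 − 4.905×0.8533² = 8.503 m.
That is 11.9 − 8.503 = 3.40 m below the top of the wall, so the cannonball does not clear it.

No — it falls 3.40 m short of clearing the wall.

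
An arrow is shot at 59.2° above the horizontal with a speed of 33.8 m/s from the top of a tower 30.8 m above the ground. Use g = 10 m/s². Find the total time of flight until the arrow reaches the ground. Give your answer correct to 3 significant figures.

6.72 s

Vertical component: v_y = 33.8 sin 59.2° = 29.03 m/s.
Taking up as positive with launch at y = 30.8 m, landing at y = 0: 0 = 30.8 + 29.03 t − ½(10) t².
Solving 5.000 t² − 29.03 t − 30.8 = 0 gives t = [29.03 + √(29.03² + 4·5.000·30.8)] / 10.00 = 6.72 s.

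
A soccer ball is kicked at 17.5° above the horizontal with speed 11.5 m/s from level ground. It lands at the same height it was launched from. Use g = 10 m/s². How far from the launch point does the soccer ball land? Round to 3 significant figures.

7.59 m

For level ground, R = v₀² sin(2θ) / g.
sin(2 × 17.5°) = sin 35.00° = 0.5736.
R = (11.5)² × 0.5736 / 10 = 7.59 m.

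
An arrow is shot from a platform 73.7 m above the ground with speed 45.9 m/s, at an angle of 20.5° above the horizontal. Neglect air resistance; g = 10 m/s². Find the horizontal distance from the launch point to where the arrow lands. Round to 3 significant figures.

Components: v_x = 45.9 cos 20.5° = 42.99 m/s, v_y = 45.9 sin 20.5° = 16.07 m/s.
Vertical: 0 = 73.7 + 16.07 t − ½(10) t² ⇒ 5.000 t² − 16.07 t − 73.7 = 0.
t = [16.07 + √(258.2 + 1474)] / 10.00 = 5.769 s.
Horizontal: R = v_x · t = 42.99 × 5.769 = 248 m.

248 m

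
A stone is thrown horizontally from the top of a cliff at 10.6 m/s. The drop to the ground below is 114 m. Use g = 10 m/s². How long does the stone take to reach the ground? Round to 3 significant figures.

The horizontal speed doesn't affect the fall. With v_y0 = 0, h = ½ g t².
t = √(2 × 114 / 10) = √22.80 = 4.77 s.

4.77 s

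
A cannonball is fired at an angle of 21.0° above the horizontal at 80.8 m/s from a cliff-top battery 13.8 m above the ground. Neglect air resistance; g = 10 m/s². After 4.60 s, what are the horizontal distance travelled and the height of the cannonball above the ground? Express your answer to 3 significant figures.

x = 347 m, y = 41.2 m

v_x = 80.8 cos 21.0° = 75.43 m/s; v_y0 = 80.8 sin 21.0° = 28.96 m/s.
x = v_x t = 75.43 × 4.60 = 347 m.
y = 13.8 + v_y0 t − ½ g t² = 41.2 m.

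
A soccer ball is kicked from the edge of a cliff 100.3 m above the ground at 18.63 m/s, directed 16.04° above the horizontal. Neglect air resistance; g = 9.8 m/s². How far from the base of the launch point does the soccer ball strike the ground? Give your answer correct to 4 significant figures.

Components: v_x = 18.63 cos 16.04° = 17.905 m/s, v_y = 18.63 sin 16.04° = 5.1476 m/s.
Vertical: 0 = 100.3 + 5.1476 t − ½(9.8) t² ⇒ 4.900 t² − 5.1476 t − 100.3 = 0.
t = [5.1476 + √(26.498 + 1965.9)] / 9.800 = 5.0800 s.
Horizontal: R = v_x · t = 17.905 × 5.0800 = 90.96 m.

90.96 m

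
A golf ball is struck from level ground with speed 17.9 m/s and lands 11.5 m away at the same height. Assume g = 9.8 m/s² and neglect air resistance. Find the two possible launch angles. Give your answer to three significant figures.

Level-ground range: R = v₀² sin(2θ)/g ⇒ sin 2θ = R g / v₀² = 11.5×9.8/17.9² = 0.3517.
2θ = arcsin(0.3517) = 20.59° or 180° − 20.59° = 159.41°.
So θ = 10.3° or θ = 79.7°.

10.3° and 79.7°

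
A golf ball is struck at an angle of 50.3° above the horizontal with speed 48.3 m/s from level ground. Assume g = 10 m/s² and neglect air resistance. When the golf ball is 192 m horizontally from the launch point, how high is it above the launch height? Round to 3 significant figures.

37.6 m

v_x = 48.3 cos 50.3° = 30.85 m/s, v_y0 = 48.3 sin 50.3° = 37.16 m/s.
Time to reach x = 192 m: t = x / v_x = 192 / 30.85 = 6.224 s.
y = v_y0 t − ½ g t² = 37.16×6.224 − 5.000×6.224² = 37.6 m.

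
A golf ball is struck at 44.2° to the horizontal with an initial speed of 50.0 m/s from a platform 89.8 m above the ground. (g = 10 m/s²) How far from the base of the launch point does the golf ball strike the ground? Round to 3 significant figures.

Components: v_x = 50.0 cos 44.2° = 35.85 m/s, v_y = 50.0 sin 44.2° = 34.86 m/s.
Vertical: 0 = 89.8 + 34.86 t − ½(10) t² ⇒ 5.000 t² − 34.86 t − 89.8 = 0.
t = [34.86 + √(1215 + 1796)] / 10.00 = 8.973 s.
Horizontal: R = v_x · t = 35.85 × 8.973 = 322 m.

322 m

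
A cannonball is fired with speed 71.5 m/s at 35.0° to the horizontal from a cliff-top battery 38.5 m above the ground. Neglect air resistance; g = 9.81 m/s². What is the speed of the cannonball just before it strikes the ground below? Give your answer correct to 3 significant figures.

76.6 m/s

v_x = 71.5 cos 35.0° = 58.57 m/s is unchanged throughout.
For the vertical component, v_y² = v_y0² + 2 g h = (41.01)² + 2×9.81×38.5 = 2437, so |v_y| = 49.37 m/s.
Impact speed = √(v_x² + v_y²) = √(3430 + 2437) = 76.6 m/s.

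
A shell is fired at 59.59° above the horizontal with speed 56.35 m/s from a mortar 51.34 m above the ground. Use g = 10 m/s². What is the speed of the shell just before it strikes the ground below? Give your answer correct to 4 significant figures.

64.82 m/s

v_x = 56.35 cos 59.59° = 28.523 m/s is unchanged throughout.
For the vertical component, v_y² = v_y0² + 2 g h = (48.598)² + 2×10×51.34 = 3388.6, so |v_y| = 58.212 m/s.
Impact speed = √(v_x² + v_y²) = √(813.56 + 3388.6) = 64.82 m/s.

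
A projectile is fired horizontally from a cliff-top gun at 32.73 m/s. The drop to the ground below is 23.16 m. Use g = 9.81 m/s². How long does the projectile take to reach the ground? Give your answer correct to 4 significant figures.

The horizontal speed doesn't affect the fall. With v_y0 = 0, h = ½ g t².
t = √(2 × 23.16 / 9.81) = √4.7217 = 2.173 s.

2.173 s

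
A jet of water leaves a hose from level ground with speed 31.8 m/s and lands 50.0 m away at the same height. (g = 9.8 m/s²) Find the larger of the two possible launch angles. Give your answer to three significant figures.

75.5°

Level-ground range: R = v₀² sin(2θ)/g ⇒ sin 2θ = R g / v₀² = 50.0×9.8/31.8² = 0.4846.
2θ = arcsin(0.4846) = 28.99° or 180° − 28.99° = 151.01°.
So θ = 14.5° or θ = 75.5°.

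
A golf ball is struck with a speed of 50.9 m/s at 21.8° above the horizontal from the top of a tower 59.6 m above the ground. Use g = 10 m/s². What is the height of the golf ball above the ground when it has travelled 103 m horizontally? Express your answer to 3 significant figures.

v_x = 50.9 cos 21.8° = 47.26 m/s, v_y0 = 50.9 sin 21.8° = 18.90 m/s.
Time to reach x = 103 m: t = x / v_x = 103 / 47.26 = 2.179 s.
y = 59.6 + v_y0 t − ½ g t² = 59.6 + 18.90×2.179 − 5.000×2.179² = 77.0 m.

77.0 m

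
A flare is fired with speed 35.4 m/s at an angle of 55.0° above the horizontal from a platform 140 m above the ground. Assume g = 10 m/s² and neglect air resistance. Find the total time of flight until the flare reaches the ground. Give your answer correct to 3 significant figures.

Vertical component: v_y = 35.4 sin 55.0° = 29.00 m/s.
Taking up as positive with launch at y = 140 m, landing at y = 0: 0 = 140 + 29.00 t − ½(10) t².
Solving 5.000 t² − 29.00 t − 140 = 0 gives t = [29.00 + √(29.00² + 4·5.000·140)] / 10.00 = 8.93 s.

8.93 s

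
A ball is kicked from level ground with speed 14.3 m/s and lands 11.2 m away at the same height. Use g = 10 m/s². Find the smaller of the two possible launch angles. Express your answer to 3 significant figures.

Level-ground range: R = v₀² sin(2θ)/g ⇒ sin 2θ = R g / v₀² = 11.2×10/14.3² = 0.5477.
2θ = arcsin(0.5477) = 33.21° or 180° − 33.21° = 146.79°.
So θ = 16.6° or θ = 73.4°.

16.6°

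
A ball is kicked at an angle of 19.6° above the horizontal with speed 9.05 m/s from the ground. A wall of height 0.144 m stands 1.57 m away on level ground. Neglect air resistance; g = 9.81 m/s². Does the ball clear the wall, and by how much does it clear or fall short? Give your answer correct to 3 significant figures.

v_x = 9.05 cos 19.6° = 8.526 m/s; v_y0 = 9.05 sin 19.6° = 3.036 m/s.
Time to reach the wall: t = 1.57 / 8.526 = 0.1841 s.
Height at that point: y = 3.036×0.1841 − 4.905×0.1841² = 0.3927 m.
That is 0.3927 − 0.144 = 0.249 m above the top of the wall, so the ball clears it.

Yes — it clears the wall by 0.249 m.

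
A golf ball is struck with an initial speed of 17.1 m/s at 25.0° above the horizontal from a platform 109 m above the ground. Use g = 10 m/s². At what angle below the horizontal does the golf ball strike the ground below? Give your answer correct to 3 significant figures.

v_x = 17.1 cos 25.0° = 15.50 m/s.
At impact |v_y| = √(v_y0² + 2 g h) = √(7.227² + 2×10×109) = 47.25 m/s.
Angle below horizontal = arctan(|v_y| / v_x) = arctan(47.25 / 15.50) = 71.8°.

71.8°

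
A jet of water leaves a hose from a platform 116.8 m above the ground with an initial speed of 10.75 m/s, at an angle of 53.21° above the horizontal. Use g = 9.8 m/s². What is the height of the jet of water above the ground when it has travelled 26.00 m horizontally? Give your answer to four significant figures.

71.65 m

v_x = 10.75 cos 53.21° = 6.4380 m/s, v_y0 = 10.75 sin 53.21° = 8.6090 m/s.
Time to reach x = 26.00 m: t = x / v_x = 26.00 / 6.4380 = 4.0385 s.
y = 116.8 + v_y0 t − ½ g t² = 116.8 + 8.6090×4.0385 − 4.900×4.0385² = 71.65 m.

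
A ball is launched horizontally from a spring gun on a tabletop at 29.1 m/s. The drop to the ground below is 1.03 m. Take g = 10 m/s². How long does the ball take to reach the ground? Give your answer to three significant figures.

The horizontal speed doesn't affect the fall. With v_y0 = 0, h = ½ g t².
t = √(2 × 1.03 / 10) = √0.2060 = 0.454 s.

0.454 s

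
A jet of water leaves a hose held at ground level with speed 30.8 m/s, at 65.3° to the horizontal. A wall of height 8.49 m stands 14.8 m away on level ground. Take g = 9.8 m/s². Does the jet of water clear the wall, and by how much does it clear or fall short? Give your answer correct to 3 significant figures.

v_x = 30.8 cos 65.3° = 12.87 m/s; v_y0 = 30.8 sin 65.3° = 27.98 m/s.
Time to reach the wall: t = 14.8 / 12.87 = 1.150 s.
Height at that point: y = 27.98×1.150 − 4.900×1.150² = 25.70 m.
That is 25.70 − 8.49 = 17.2 m above the top of the wall, so the jet of water clears it.

Yes — it clears the wall by 17.2 m.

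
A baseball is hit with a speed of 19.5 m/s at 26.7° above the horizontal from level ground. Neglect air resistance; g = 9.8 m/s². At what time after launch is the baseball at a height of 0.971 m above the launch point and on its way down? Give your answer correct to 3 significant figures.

v_y0 = 19.5 sin 26.7° = 8.762 m/s.
Set y = v_y0 t − ½ g t² = 0.971: 4.900 t² − 8.762 t + 0.971 = 0.
t = [8.762 ± √(76.77 − 19.03)] / 9.8 = (8.762 ± 7.599) / 9.8, giving t = 0.119 s or t = 1.67 s.
On the way down corresponds to the larger root: t = 1.67 s.

1.67 s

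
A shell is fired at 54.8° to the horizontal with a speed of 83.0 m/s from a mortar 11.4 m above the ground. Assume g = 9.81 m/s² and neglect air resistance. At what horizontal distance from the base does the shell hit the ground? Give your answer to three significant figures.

Components: v_x = 83.0 cos 54.8° = 47.84 m/s, v_y = 83.0 sin 54.8° = 67.82 m/s.
Vertical: 0 = 11.4 + 67.82 t − ½(9.81) t² ⇒ 4.905 t² − 67.82 t − 11.4 = 0.
t = [67.82 + √(4600 + 223.7)] / 9.810 = 13.99 s.
Horizontal: R = v_x · t = 47.84 × 13.99 = 669 m.

669 m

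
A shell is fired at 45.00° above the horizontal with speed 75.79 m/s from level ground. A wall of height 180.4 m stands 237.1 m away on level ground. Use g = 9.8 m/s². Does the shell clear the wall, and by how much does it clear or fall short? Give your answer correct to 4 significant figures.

No — it falls 39.21 m short of clearing the wall.

v_x = 75.79 cos 45.00° = 53.592 m/s; v_y0 = 75.79 sin 45.00° = 53.592 m/s.
Time to reach the wall: t = 237.1 / 53.592 = 4.4242 s.
Height at that point: y = 53.592×4.4242 − 4.900×4.4242² = 141.19 m.
That is 180.4 − 141.19 = 39.21 m below the top of the wall, so the shell does not clear it.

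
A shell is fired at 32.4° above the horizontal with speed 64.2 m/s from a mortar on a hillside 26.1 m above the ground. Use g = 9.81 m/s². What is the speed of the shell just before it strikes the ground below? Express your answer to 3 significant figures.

68.1 m/s

v_x = 64.2 cos 32.4° = 54.21 m/s is unchanged throughout.
For the vertical component, v_y² = v_y0² + 2 g h = (34.40)² + 2×9.81×26.1 = 1695, so |v_y| = 41.17 m/s.
Impact speed = √(v_x² + v_y²) = √(2939 + 1695) = 68.1 m/s.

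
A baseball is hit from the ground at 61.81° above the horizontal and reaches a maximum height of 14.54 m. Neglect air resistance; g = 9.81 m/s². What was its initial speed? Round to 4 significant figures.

At maximum height v_y = 0, so (v₀ sin θ)² = 2 g H.
v₀ sin 61.81° = √(2 × 9.81 × 14.54) = 16.890 m/s.
v₀ = 16.890 / sin 61.81° = 16.890 / 0.8814 = 19.16 m/s.

19.16 m/s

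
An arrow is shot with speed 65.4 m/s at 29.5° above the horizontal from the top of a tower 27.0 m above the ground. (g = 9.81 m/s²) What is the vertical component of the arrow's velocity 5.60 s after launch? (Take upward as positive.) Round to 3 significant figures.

Initial vertical component: v_y0 = 65.4 sin 29.5° = 32.20 m/s.
v_y(t) = v_y0 − g t = 32.20 − 9.81 × 5.60 = -22.7 m/s.

-22.7 m/s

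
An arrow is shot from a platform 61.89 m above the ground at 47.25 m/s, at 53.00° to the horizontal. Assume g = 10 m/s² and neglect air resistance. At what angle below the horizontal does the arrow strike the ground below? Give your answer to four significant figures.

v_x = 47.25 cos 53.00° = 28.436 m/s.
At impact |v_y| = √(v_y0² + 2 g h) = √(37.736² + 2×10×61.89) = 51.593 m/s.
Angle below horizontal = arctan(|v_y| / v_x) = arctan(51.593 / 28.436) = 61.14°.

61.14°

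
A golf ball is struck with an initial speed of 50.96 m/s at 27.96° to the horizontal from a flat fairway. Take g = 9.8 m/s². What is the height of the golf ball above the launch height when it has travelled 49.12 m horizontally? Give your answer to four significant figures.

v_x = 50.96 cos 27.96° = 45.012 m/s, v_y0 = 50.96 sin 27.96° = 23.893 m/s.
Time to reach x = 49.12 m: t = x / v_x = 49.12 / 45.012 = 1.0913 s.
y = v_y0 t − ½ g t² = 23.893×1.0913 − 4.900×1.0913² = 20.24 m.

20.24 m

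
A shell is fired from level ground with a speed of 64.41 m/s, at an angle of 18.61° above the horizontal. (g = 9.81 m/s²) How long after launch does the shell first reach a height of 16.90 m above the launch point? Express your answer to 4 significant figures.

v_y0 = 64.41 sin 18.61° = 20.555 m/s.
Set y = v_y0 t − ½ g t² = 16.90: 4.905 t² − 20.555 t + 16.90 = 0.
t = [20.555 ± √(422.51 − 331.58)] / 9.81 = (20.555 ± 9.5357) / 9.81, giving t = 1.123 s or t = 3.067 s.
The shell is on the way up at the first time, so t = 1.123 s.

1.123 s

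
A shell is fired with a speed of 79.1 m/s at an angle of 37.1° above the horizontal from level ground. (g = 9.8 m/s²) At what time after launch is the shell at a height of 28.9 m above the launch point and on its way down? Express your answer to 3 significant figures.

v_y0 = 79.1 sin 37.1° = 47.71 m/s.
Set y = v_y0 t − ½ g t² = 28.9: 4.900 t² − 47.71 t + 28.9 = 0.
t = [47.71 ± √(2276 − 566.4)] / 9.8 = (47.71 ± 41.35) / 9.8, giving t = 0.649 s or t = 9.09 s.
On the way down corresponds to the larger root: t = 9.09 s.

9.09 s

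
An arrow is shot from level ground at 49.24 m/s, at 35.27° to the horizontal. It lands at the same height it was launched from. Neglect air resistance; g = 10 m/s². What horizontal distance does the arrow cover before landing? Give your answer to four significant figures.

228.6 m

For level ground, R = v₀² sin(2θ) / g.
sin(2 × 35.27°) = sin 70.540° = 0.9429.
R = (49.24)² × 0.9429 / 10 = 228.6 m.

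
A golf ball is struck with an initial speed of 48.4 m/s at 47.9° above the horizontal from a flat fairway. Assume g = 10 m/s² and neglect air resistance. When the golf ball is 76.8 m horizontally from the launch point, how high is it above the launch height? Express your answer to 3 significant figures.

v_x = 48.4 cos 47.9° = 32.45 m/s, v_y0 = 48.4 sin 47.9° = 35.91 m/s.
Time to reach x = 76.8 m: t = x / v_x = 76.8 / 32.45 = 2.367 s.
y = v_y0 t − ½ g t² = 35.91×2.367 − 5.000×2.367² = 57.0 m.

57.0 m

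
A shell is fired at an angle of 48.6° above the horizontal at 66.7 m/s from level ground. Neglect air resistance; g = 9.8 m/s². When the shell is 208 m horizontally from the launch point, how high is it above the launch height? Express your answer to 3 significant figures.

127 m

v_x = 66.7 cos 48.6° = 44.11 m/s, v_y0 = 66.7 sin 48.6° = 50.03 m/s.
Time to reach x = 208 m: t = x / v_x = 208 / 44.11 = 4.715 s.
y = v_y0 t − ½ g t² = 50.03×4.715 − 4.900×4.715² = 127 m.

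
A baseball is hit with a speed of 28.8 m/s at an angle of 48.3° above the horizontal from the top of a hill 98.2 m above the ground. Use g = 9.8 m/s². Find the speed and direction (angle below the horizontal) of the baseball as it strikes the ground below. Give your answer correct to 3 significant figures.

52.5 m/s at 68.6° below the horizontal

v_x = 28.8 cos 48.3° = 19.16 m/s (constant).
|v_y| at impact = √((21.50)² + 2×9.8×98.2) = 48.86 m/s.
Speed = √(19.16² + 48.86²) = 52.5 m/s; angle = arctan(48.86/19.16) = 68.6° below horizontal.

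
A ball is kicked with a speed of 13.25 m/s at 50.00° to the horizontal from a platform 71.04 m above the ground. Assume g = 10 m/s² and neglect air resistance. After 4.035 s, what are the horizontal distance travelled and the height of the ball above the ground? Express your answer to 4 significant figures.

x = 34.37 m, y = 30.59 m

v_x = 13.25 cos 50.00° = 8.5169 m/s; v_y0 = 13.25 sin 50.00° = 10.150 m/s.
x = v_x t = 8.5169 × 4.035 = 34.37 m.
y = 71.04 + v_y0 t − ½ g t² = 30.59 m.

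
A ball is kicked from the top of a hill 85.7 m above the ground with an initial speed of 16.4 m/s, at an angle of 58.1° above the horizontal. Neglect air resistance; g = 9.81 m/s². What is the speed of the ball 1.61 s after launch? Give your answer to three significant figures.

8.87 m/s

v_x = 16.4 cos 58.1° = 8.666 m/s (constant).
v_y(t) = 16.4 sin 58.1° − g t = 13.92 − 9.81 × 1.61 = -1.874 m/s.
Speed = √(v_x² + v_y²) = √(75.10 + 3.512) = 8.87 m/s.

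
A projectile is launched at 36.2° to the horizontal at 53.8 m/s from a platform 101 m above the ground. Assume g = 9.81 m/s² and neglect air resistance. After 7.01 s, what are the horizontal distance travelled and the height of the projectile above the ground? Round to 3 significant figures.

v_x = 53.8 cos 36.2° = 43.41 m/s; v_y0 = 53.8 sin 36.2° = 31.77 m/s.
x = v_x t = 43.41 × 7.01 = 304 m.
y = 101 + v_y0 t − ½ g t² = 82.7 m.

x = 304 m, y = 82.7 m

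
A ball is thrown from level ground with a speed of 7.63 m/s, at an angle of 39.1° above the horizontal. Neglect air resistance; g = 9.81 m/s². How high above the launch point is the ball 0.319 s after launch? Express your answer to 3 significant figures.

1.04 m

v_y0 = 7.63 sin 39.1° = 4.812 m/s.
y(t) = v_y0 t − ½ g t² = 4.812×0.319 − 4.905×0.319² = 1.04 m.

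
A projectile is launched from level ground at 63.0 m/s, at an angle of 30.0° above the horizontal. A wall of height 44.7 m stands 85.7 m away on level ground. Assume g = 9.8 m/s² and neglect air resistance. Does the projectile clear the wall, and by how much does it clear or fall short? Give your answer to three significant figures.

v_x = 63.0 cos 30.0° = 54.56 m/s; v_y0 = 63.0 sin 30.0° = 31.50 m/s.
Time to reach the wall: t = 85.7 / 54.56 = 1.571 s.
Height at that point: y = 31.50×1.571 − 4.900×1.571² = 37.39 m.
That is 44.7 − 37.39 = 7.31 m below the top of the wall, so the projectile does not clear it.

No — it falls 7.31 m short of clearing the wall.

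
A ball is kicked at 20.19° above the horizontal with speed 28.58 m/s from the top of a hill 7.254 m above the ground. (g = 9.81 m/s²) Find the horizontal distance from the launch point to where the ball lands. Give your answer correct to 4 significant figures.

Components: v_x = 28.58 cos 20.19° = 26.824 m/s, v_y = 28.58 sin 20.19° = 9.8639 m/s.
Vertical: 0 = 7.254 + 9.8639 t − ½(9.81) t² ⇒ 4.905 t² − 9.8639 t − 7.254 = 0.
t = [9.8639 + √(97.297 + 142.32)] / 9.810 = 2.5834 s.
Horizontal: R = v_x · t = 26.824 × 2.5834 = 69.30 m.

69.30 m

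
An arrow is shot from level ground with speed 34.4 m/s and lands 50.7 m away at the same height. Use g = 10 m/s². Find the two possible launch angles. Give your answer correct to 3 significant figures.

12.7° and 77.3°

Level-ground range: R = v₀² sin(2θ)/g ⇒ sin 2θ = R g / v₀² = 50.7×10/34.4² = 0.4284.
2θ = arcsin(0.4284) = 25.37° or 180° − 25.37° = 154.63°.
So θ = 12.7° or θ = 77.3°.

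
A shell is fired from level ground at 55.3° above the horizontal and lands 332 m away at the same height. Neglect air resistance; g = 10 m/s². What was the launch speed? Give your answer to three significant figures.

On level ground, R = v₀² sin(2θ) / g, so v₀ = √(R g / sin 2θ).
sin(2 × 55.3°) = 0.9361.
v₀ = √(332 × 10 / 0.9361) = √3547 = 59.6 m/s.

59.6 m/s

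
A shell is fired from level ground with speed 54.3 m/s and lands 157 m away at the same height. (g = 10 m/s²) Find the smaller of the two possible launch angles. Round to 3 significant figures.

Level-ground range: R = v₀² sin(2θ)/g ⇒ sin 2θ = R g / v₀² = 157×10/54.3² = 0.5325.
2θ = arcsin(0.5325) = 32.17° or 180° − 32.17° = 147.83°.
So θ = 16.1° or θ = 73.9°.

16.1°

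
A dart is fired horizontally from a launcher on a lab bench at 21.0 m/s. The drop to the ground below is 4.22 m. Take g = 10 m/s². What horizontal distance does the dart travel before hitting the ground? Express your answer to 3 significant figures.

19.3 m

Initial vertical velocity is zero, so the fall time comes from h = ½ g t²: t = √(2 × 4.22 / 10) = 0.9187 s.
Horizontal motion is uniform at 21.0 m/s, so x = 21.0 × 0.9187 = 19.3 m.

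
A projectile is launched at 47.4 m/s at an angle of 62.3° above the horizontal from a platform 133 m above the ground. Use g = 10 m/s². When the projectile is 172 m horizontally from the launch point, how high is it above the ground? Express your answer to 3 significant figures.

156 m

v_x = 47.4 cos 62.3° = 22.03 m/s, v_y0 = 47.4 sin 62.3° = 41.97 m/s.
Time to reach x = 172 m: t = x / v_x = 172 / 22.03 = 7.808 s.
y = 133 + v_y0 t − ½ g t² = 133 + 41.97×7.808 − 5.000×7.808² = 156 m.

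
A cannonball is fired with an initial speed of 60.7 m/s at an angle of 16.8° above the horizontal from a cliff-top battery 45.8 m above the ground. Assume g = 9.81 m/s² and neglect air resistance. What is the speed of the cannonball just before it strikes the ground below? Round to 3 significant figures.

67.7 m/s

v_x = 60.7 cos 16.8° = 58.11 m/s is unchanged throughout.
For the vertical component, v_y² = v_y0² + 2 g h = (17.54)² + 2×9.81×45.8 = 1206, so |v_y| = 34.73 m/s.
Impact speed = √(v_x² + v_y²) = √(3377 + 1206) = 67.7 m/s.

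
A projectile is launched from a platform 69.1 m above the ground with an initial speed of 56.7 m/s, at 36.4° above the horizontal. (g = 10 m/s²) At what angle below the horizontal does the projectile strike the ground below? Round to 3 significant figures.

v_x = 56.7 cos 36.4° = 45.64 m/s.
At impact |v_y| = √(v_y0² + 2 g h) = √(33.65² + 2×10×69.1) = 50.14 m/s.
Angle below horizontal = arctan(|v_y| / v_x) = arctan(50.14 / 45.64) = 47.7°.

47.7°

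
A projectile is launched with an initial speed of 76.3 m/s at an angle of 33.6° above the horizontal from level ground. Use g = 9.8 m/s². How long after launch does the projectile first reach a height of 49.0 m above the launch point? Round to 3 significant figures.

1.38 s

v_y0 = 76.3 sin 33.6° = 42.22 m/s.
Set y = v_y0 t − ½ g t² = 49.0: 4.900 t² − 42.22 t + 49.0 = 0.
t = [42.22 ± √(1783 − 960.4)] / 9.8 = (42.22 ± 28.68) / 9.8, giving t = 1.38 s or t = 7.23 s.
The projectile is on the way up at the first time, so t = 1.38 s.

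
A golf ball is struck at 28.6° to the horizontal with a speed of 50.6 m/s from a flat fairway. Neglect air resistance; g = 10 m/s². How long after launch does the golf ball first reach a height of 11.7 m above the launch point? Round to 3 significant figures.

0.544 s

v_y0 = 50.6 sin 28.6° = 24.22 m/s.
Set y = v_y0 t − ½ g t² = 11.7: 5.000 t² − 24.22 t + 11.7 = 0.
t = [24.22 ± √(586.6 − 234.0)] / 10 = (24.22 ± 18.78) / 10, giving t = 0.544 s or t = 4.30 s.
The golf ball is on the way up at the first time, so t = 0.544 s.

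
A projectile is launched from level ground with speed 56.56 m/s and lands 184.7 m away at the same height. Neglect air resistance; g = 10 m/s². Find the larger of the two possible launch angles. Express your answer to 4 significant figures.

Level-ground range: R = v₀² sin(2θ)/g ⇒ sin 2θ = R g / v₀² = 184.7×10/56.56² = 0.5774.
2θ = arcsin(0.5774) = 35.268° or 180° − 35.268° = 144.732°.
So θ = 17.63° or θ = 72.37°.

72.37°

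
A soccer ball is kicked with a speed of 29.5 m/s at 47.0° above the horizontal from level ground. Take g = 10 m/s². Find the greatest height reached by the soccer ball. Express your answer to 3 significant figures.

23.3 m

Vertical component of launch velocity: v_y = 29.5 sin 47.0° = 21.57 m/s.
At the highest point the vertical velocity is zero, so v_y² = 2 g h_max.
h_max = (21.57)² / (2 × 10) = 465.3 / 20.00 = 23.3 m.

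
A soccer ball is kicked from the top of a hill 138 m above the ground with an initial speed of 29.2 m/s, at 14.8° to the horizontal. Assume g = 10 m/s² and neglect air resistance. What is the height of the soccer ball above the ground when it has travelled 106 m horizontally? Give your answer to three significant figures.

95.5 m

v_x = 29.2 cos 14.8° = 28.23 m/s, v_y0 = 29.2 sin 14.8° = 7.459 m/s.
Time to reach x = 106 m: t = x / v_x = 106 / 28.23 = 3.755 s.
y = 138 + v_y0 t − ½ g t² = 138 + 7.459×3.755 − 5.000×3.755² = 95.5 m.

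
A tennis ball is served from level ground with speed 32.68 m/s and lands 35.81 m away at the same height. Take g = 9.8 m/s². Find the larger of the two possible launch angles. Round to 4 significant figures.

80.41°

Level-ground range: R = v₀² sin(2θ)/g ⇒ sin 2θ = R g / v₀² = 35.81×9.8/32.68² = 0.3286.
2θ = arcsin(0.3286) = 19.184° or 180° − 19.184° = 160.816°.
So θ = 9.592° or θ = 80.41°.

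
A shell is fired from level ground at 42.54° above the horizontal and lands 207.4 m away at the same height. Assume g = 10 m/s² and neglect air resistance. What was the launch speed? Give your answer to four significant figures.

45.63 m/s

On level ground, R = v₀² sin(2θ) / g, so v₀ = √(R g / sin 2θ).
sin(2 × 42.54°) = 0.9963.
v₀ = √(207.4 × 10 / 0.9963) = √2081.7 = 45.63 m/s.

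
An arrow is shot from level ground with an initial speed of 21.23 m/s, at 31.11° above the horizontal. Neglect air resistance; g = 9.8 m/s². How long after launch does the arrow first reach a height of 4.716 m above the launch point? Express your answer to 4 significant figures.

0.5804 s

v_y0 = 21.23 sin 31.11° = 10.969 m/s.
Set y = v_y0 t − ½ g t² = 4.716: 4.900 t² − 10.969 t + 4.716 = 0.
t = [10.969 ± √(120.32 − 92.434)] / 9.8 = (10.969 ± 5.2807) / 9.8, giving t = 0.5804 s or t = 1.658 s.
The arrow is on the way up at the first time, so t = 0.5804 s.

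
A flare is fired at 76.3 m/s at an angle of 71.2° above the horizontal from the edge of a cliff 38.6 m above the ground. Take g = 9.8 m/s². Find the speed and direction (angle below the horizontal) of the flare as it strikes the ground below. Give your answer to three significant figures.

v_x = 76.3 cos 71.2° = 24.59 m/s (constant).
|v_y| at impact = √((72.23)² + 2×9.8×38.6) = 77.29 m/s.
Speed = √(24.59² + 77.29²) = 81.1 m/s; angle = arctan(77.29/24.59) = 72.4° below horizontal.

81.1 m/s at 72.4° below the horizontal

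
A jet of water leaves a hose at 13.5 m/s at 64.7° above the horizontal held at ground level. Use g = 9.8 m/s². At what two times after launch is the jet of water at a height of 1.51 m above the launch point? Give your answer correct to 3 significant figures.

0.131 s and 2.36 s

v_y0 = 13.5 sin 64.7° = 12.21 m/s.
Set y = v_y0 t − ½ g t² = 1.51: 4.900 t² − 12.21 t + 1.51 = 0.
t = [12.21 ± √(149.1 − 29.60)] / 9.8 = (12.21 ± 10.93) / 9.8, giving t = 0.131 s or t = 2.36 s.
So the jet of water is at 1.51 m at t = 0.131 s (rising) and t = 2.36 s (falling).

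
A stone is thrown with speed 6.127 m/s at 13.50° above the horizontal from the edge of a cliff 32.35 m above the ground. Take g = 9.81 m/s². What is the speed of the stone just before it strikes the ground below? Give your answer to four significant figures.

25.93 m/s

v_x = 6.127 cos 13.50° = 5.9577 m/s is unchanged throughout.
For the vertical component, v_y² = v_y0² + 2 g h = (1.4303)² + 2×9.81×32.35 = 636.75, so |v_y| = 25.234 m/s.
Impact speed = √(v_x² + v_y²) = √(35.494 + 636.75) = 25.93 m/s.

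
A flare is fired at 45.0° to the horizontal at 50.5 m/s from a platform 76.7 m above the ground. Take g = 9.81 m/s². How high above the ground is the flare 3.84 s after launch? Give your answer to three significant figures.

141 m

v_y0 = 50.5 sin 45.0° = 35.71 m/s.
y(t) = 76.7 + v_y0 t − ½ g t² = 76.7 + 35.71×3.84 − ½×9.81×3.84² = 141 m.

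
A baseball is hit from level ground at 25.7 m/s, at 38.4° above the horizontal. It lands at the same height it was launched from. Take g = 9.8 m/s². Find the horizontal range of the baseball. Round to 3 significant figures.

Components: v_x = 25.7 cos 38.4° = 20.14 m/s, v_y = 25.7 sin 38.4° = 15.96 m/s.
Time of flight (same landing height): t = 2 v_y / g = 2 × 15.96 / 9.8 = 3.257 s.
Range: R = v_x · t = 20.14 × 3.257 = 65.6 m.

65.6 m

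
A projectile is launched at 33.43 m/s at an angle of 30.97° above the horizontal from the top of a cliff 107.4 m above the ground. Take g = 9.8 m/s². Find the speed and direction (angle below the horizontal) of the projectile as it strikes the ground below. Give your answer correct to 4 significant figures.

v_x = 33.43 cos 30.97° = 28.664 m/s (constant).
|v_y| at impact = √((17.203)² + 2×9.8×107.4) = 49.000 m/s.
Speed = √(28.664² + 49.000²) = 56.77 m/s; angle = arctan(49.000/28.664) = 59.67° below horizontal.

56.77 m/s at 59.67° below the horizontal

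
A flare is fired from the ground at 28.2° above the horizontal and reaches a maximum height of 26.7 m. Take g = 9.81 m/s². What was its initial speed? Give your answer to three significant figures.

48.4 m/s

At maximum height v_y = 0, so (v₀ sin θ)² = 2 g H.
v₀ sin 28.2° = √(2 × 9.81 × 26.7) = 22.89 m/s.
v₀ = 22.89 / sin 28.2° = 22.89 / 0.4726 = 48.4 m/s.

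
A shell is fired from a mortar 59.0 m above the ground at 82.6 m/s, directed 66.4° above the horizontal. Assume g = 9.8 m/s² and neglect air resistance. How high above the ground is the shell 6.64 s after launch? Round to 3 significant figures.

v_y0 = 82.6 sin 66.4° = 75.69 m/s.
y(t) = 59.0 + v_y0 t − ½ g t² = 59.0 + 75.69×6.64 − ½×9.8×6.64² = 346 m.

346 m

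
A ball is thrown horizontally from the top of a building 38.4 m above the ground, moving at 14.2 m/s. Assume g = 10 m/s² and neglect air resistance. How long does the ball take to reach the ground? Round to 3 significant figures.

The horizontal speed doesn't affect the fall. With v_y0 = 0, h = ½ g t².
t = √(2 × 38.4 / 10) = √7.680 = 2.77 s.

2.77 s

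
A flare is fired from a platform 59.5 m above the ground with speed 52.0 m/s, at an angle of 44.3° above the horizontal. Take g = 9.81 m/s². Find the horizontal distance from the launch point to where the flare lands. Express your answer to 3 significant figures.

Components: v_x = 52.0 cos 44.3° = 37.22 m/s, v_y = 52.0 sin 44.3° = 36.32 m/s.
Vertical: 0 = 59.5 + 36.32 t − ½(9.81) t² ⇒ 4.905 t² − 36.32 t − 59.5 = 0.
t = [36.32 + √(1319 + 1167)] / 9.810 = 8.785 s.
Horizontal: R = v_x · t = 37.22 × 8.785 = 327 m.

327 m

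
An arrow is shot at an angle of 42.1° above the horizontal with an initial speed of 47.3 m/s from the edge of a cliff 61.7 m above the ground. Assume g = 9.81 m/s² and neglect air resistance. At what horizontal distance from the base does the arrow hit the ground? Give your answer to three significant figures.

Components: v_x = 47.3 cos 42.1° = 35.10 m/s, v_y = 47.3 sin 42.1° = 31.71 m/s.
Vertical: 0 = 61.7 + 31.71 t − ½(9.81) t² ⇒ 4.905 t² − 31.71 t − 61.7 = 0.
t = [31.71 + √(1006 + 1211)] / 9.810 = 8.032 s.
Horizontal: R = v_x · t = 35.10 × 8.032 = 282 m.

282 m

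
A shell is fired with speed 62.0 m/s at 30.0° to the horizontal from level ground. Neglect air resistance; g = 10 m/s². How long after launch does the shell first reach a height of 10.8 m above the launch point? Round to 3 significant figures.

v_y0 = 62.0 sin 30.0° = 31.00 m/s.
Set y = v_y0 t − ½ g t² = 10.8: 5.000 t² − 31.00 t + 10.8 = 0.
t = [31.00 ± √(961.0 − 216.0)] / 10 = (31.00 ± 27.29) / 10, giving t = 0.371 s or t = 5.83 s.
The shell is on the way up at the first time, so t = 0.371 s.

0.371 s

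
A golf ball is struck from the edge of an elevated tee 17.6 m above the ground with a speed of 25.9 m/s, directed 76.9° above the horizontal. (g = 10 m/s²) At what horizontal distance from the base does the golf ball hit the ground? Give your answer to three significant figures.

Components: v_x = 25.9 cos 76.9° = 5.870 m/s, v_y = 25.9 sin 76.9° = 25.23 m/s.
Vertical: 0 = 17.6 + 25.23 t − ½(10) t² ⇒ 5.000 t² − 25.23 t − 17.6 = 0.
t = [25.23 + √(636.6 + 352.0)] / 10.00 = 5.667 s.
Horizontal: R = v_x · t = 5.870 × 5.667 = 33.3 m.

33.3 m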